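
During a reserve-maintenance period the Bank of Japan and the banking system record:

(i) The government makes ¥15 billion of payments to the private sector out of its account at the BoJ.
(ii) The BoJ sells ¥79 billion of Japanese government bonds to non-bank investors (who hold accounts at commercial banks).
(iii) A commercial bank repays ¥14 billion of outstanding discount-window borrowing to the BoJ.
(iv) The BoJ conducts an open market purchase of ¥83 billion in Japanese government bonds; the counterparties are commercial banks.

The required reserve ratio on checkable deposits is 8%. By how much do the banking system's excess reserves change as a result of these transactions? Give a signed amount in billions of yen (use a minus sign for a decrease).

Government spending ¥15 billion: reserves +¥15B, deposits +¥15B.
Asset sale (to non-banks) ¥79 billion: reserves −¥79B, deposits −¥79B.
Discount-window repayment ¥14 billion: reserves −¥14B, deposits 0.
OMO purchase (from banks) ¥83 billion: reserves +¥83B, deposits 0.
Totals: Δreserves = +¥5B, Δdeposits = −¥64B.
Δrequired reserves = 8% × −¥64B = −¥5.12B.
Δexcess reserves = Δreserves − Δrequired = +¥5B − (−¥5.12B) = +¥10.12 billion.

+¥10.12 billion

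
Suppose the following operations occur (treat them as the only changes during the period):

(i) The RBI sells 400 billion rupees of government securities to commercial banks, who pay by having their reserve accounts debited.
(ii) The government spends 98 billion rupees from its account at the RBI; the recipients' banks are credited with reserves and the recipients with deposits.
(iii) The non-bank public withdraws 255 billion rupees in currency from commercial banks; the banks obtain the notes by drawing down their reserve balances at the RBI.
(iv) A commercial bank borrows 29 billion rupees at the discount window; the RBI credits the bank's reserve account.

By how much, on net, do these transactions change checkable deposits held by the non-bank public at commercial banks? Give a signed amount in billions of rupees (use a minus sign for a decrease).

OMO sale (to banks) 400 billion rupees: the counterparty is a bank, so public deposits are unchanged → 0.
Government spending 98 billion rupees: non-bank counterparties' bank balances rise → +98B.
Currency withdrawal 255 billion rupees: non-bank counterparties' bank balances fall → −255B.
Discount-window loan 29 billion rupees: the counterparty is a bank, so public deposits are unchanged → 0.
Net: 0 + 98 − 255 + 0 = -157 billion.

-157 billion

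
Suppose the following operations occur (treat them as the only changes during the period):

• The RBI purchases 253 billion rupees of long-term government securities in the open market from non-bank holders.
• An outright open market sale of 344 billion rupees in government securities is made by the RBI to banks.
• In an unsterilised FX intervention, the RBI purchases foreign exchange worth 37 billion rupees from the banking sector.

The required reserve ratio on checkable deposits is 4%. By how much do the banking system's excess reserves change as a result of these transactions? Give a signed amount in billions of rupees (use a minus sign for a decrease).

-64.12 billion

Asset purchase (from non-banks) 253 billion rupees: reserves +253B, deposits +253B.
OMO sale (to banks) 344 billion rupees: reserves −344B, deposits 0.
FX purchase 37 billion rupees: reserves +37B, deposits 0.
Totals: Δreserves = −54B, Δdeposits = +253B.
Δrequired reserves = 4% × +253B = +10.12B.
Δexcess reserves = Δreserves − Δrequired = −54B − (+10.12B) = -64.12 billion.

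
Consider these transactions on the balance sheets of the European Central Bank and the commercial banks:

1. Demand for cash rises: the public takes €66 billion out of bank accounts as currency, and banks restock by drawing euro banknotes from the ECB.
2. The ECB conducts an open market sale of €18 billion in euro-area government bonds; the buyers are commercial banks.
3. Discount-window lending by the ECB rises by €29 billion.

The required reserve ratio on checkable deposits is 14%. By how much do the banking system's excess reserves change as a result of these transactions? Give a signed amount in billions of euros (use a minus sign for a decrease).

-€45.76 billion

Currency withdrawal €66 billion: reserves −€66B, deposits −€66B.
OMO sale (to banks) €18 billion: reserves −€18B, deposits 0.
Discount-window loan €29 billion: reserves +€29B, deposits 0.
Totals: Δreserves = −€55B, Δdeposits = −€66B.
Δrequired reserves = 14% × −€66B = −€9.24B.
Δexcess reserves = Δreserves − Δrequired = −€55B − (−€9.24B) = -€45.76 billion.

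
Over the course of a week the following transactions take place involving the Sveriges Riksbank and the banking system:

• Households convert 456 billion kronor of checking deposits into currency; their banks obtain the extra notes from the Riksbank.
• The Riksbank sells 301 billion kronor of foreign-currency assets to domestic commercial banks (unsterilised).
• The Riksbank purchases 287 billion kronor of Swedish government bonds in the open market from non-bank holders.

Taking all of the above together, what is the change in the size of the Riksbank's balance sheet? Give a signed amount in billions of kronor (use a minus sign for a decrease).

Riksbank balance sheet:
  Assets:      Securities +287B, Foreign assets −301B
  Liabilities: Bank reserves −470B, Currency in circulation +456B
Commercial banking system:
  Assets:      Reserves at CB −470B, Foreign assets +301B
  Liabilities: Checkable deposits −169B
Change in total Riksbank assets = -14 billion.

-14 billion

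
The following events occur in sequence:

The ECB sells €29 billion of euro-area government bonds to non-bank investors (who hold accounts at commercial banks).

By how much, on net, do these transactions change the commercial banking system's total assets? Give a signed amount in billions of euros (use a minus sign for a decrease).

ECB balance sheet:
  Assets:      Securities −€29B
  Liabilities: Bank reserves −€29B
Commercial banking system:
  Assets:      Reserves at CB −€29B
  Liabilities: Checkable deposits −€29B
Change in total bank assets = -€29 billion.

-€29 billion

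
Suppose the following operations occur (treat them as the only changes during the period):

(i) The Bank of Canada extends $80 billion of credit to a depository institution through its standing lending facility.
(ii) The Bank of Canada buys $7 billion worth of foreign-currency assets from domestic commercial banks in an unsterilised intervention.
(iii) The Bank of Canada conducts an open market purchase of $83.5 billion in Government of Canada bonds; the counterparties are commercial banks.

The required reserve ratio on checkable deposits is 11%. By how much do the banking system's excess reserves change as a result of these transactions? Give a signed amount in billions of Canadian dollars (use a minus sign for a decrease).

+$170.5 billion

Discount-window loan $80 billion: reserves +$80B, deposits 0.
FX purchase $7 billion: reserves +$7B, deposits 0.
OMO purchase (from banks) $83.5 billion: reserves +$83.5B, deposits 0.
Totals: Δreserves = +$170.5B, Δdeposits = 0.
Δrequired reserves = 11% × 0 = 0.
Δexcess reserves = Δreserves − Δrequired = +$170.5B − (0) = +$170.5 billion.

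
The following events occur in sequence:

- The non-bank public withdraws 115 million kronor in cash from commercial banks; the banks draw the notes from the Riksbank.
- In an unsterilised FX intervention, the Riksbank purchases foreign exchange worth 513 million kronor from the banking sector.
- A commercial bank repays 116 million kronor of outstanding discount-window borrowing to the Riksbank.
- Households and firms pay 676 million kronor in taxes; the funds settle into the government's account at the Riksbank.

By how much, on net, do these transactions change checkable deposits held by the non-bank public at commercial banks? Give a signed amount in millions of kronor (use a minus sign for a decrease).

Riksbank balance sheet:
  Assets:      Loans to banks −116M, Foreign assets +513M
  Liabilities: Bank reserves −394M, Currency in circulation +115M, Government deposits +676M
Commercial banking system:
  Assets:      Reserves at CB −394M, Foreign assets −513M
  Liabilities: Checkable deposits −791M, Borrowings from CB −116M
So the change in checkable deposits held by the non-bank public at commercial banks is -791 million.

-791 million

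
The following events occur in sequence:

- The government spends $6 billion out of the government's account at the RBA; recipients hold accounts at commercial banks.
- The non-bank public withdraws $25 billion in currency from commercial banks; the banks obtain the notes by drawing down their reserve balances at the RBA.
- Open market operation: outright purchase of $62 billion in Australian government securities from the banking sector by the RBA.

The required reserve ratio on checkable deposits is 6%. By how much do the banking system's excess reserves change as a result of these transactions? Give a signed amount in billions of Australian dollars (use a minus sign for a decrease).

Government spending $6 billion: reserves +$6B, deposits +$6B.
Currency withdrawal $25 billion: reserves −$25B, deposits −$25B.
OMO purchase (from banks) $62 billion: reserves +$62B, deposits 0.
Totals: Δreserves = +$43B, Δdeposits = −$19B.
Δrequired reserves = 6% × −$19B = −$1.14B.
Δexcess reserves = Δreserves − Δrequired = +$43B − (−$1.14B) = +$44.14 billion.

+$44.14 billion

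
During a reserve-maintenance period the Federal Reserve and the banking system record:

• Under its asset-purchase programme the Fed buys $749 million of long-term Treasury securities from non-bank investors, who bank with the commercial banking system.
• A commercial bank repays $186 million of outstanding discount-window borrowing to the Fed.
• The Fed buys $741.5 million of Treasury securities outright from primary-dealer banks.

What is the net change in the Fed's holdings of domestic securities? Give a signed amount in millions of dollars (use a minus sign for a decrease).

+$1490.5 million

Asset purchase (from non-banks) $749 million: securities added to the Fed's portfolio → +$749M.
Discount-window repayment $186 million: the Fed's securities portfolio is untouched → 0.
OMO purchase (from banks) $741.5 million: securities added to the Fed's portfolio → +$741.5M.
Net: 749 + 0 + 741.5 = +$1490.5 million.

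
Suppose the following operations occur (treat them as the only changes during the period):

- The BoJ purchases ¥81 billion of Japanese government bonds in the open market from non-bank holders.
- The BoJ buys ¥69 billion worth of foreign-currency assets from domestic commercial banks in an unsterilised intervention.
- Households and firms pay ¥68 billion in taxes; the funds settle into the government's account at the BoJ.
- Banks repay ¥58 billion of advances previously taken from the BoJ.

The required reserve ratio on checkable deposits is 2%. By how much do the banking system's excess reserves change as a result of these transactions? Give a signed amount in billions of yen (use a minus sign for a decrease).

+¥23.74 billion

Asset purchase (from non-banks) ¥81 billion: reserves +¥81B, deposits +¥81B.
FX purchase ¥69 billion: reserves +¥69B, deposits 0.
Government account inflow ¥68 billion: reserves −¥68B, deposits −¥68B.
Discount-window repayment ¥58 billion: reserves −¥58B, deposits 0.
Totals: Δreserves = +¥24B, Δdeposits = +¥13B.
Δrequired reserves = 2% × +¥13B = +¥0.26B.
Δexcess reserves = Δreserves − Δrequired = +¥24B − (+¥0.26B) = +¥23.74 billion.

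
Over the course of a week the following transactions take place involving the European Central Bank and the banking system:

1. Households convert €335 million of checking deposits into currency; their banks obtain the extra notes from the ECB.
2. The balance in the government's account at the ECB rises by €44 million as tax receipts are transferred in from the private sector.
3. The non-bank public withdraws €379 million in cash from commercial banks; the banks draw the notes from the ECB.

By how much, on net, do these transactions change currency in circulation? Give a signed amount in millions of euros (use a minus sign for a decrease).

Currency withdrawal €335 million: notes leave the central bank → +€335M.
Government account inflow €44 million: no currency enters or leaves circulation → 0.
Currency withdrawal €379 million: notes leave the central bank → +€379M.
Net: 335 + 0 + 379 = +€714 million.

+€714 million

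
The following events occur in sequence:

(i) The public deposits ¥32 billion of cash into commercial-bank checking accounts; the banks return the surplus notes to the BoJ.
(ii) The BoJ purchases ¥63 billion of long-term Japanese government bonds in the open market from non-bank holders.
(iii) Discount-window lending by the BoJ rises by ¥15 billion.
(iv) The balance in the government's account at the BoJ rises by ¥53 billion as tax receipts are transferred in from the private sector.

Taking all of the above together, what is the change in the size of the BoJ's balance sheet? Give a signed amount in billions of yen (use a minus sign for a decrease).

BoJ balance sheet:
  Assets:      Securities +¥63B, Loans to banks +¥15B
  Liabilities: Bank reserves +¥57B, Currency in circulation −¥32B, Government deposits +¥53B
Change in total BoJ assets = +¥78 billion.

+¥78 billion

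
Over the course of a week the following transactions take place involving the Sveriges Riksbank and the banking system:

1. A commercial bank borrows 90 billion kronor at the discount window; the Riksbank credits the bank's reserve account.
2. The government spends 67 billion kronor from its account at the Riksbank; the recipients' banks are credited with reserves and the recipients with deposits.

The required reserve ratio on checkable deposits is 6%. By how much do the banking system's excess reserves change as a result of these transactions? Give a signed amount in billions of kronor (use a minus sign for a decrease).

+152.98 billion

Discount-window loan 90 billion kronor: reserves +90B, deposits 0.
Government spending 67 billion kronor: reserves +67B, deposits +67B.
Totals: Δreserves = +157B, Δdeposits = +67B.
Δrequired reserves = 6% × +67B = +4.02B.
Δexcess reserves = Δreserves − Δrequired = +157B − (+4.02B) = +152.98 billion.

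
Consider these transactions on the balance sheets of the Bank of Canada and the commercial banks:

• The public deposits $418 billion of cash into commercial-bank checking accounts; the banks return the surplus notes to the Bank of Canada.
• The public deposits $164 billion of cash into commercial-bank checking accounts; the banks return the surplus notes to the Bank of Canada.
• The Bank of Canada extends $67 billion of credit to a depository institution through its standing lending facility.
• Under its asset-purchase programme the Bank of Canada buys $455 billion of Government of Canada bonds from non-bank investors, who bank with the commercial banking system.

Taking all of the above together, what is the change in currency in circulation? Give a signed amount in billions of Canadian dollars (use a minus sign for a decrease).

Currency deposit $418 billion: notes return to the central bank → −$418B.
Currency deposit $164 billion: notes return to the central bank → −$164B.
Discount-window loan $67 billion: no currency enters or leaves circulation → 0.
Asset purchase (from non-banks) $455 billion: no currency enters or leaves circulation → 0.
Net: −418 − 164 + 0 + 0 = -$582 billion.

-$582 billion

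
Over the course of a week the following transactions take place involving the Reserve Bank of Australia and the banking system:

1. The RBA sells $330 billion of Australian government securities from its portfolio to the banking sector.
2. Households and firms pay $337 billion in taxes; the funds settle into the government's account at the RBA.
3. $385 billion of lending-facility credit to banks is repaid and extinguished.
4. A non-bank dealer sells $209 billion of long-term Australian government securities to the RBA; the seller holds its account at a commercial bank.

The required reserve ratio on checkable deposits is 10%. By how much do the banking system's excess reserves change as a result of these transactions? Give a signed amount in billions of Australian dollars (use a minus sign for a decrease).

OMO sale (to banks) $330 billion: reserves −$330B, deposits 0.
Government account inflow $337 billion: reserves −$337B, deposits −$337B.
Discount-window repayment $385 billion: reserves −$385B, deposits 0.
Asset purchase (from non-banks) $209 billion: reserves +$209B, deposits +$209B.
Totals: Δreserves = −$843B, Δdeposits = −$128B.
Δrequired reserves = 10% × −$128B = −$12.8B.
Δexcess reserves = Δreserves − Δrequired = −$843B − (−$12.8B) = -$830.2 billion.

-$830.2 billion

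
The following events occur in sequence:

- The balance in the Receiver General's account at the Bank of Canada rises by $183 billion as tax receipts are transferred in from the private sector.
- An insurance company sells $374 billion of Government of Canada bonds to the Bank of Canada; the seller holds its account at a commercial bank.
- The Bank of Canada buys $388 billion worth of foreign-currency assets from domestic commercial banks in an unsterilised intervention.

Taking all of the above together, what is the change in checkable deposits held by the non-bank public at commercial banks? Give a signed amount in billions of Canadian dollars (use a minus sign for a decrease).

Bank of Canada balance sheet:
  Assets:      Securities +$374B, Foreign assets +$388B
  Liabilities: Bank reserves +$579B, Government deposits +$183B
Commercial banking system:
  Assets:      Reserves at CB +$579B, Foreign assets −$388B
  Liabilities: Checkable deposits +$191B
So the change in checkable deposits held by the non-bank public at commercial banks is +$191 billion.

+$191 billion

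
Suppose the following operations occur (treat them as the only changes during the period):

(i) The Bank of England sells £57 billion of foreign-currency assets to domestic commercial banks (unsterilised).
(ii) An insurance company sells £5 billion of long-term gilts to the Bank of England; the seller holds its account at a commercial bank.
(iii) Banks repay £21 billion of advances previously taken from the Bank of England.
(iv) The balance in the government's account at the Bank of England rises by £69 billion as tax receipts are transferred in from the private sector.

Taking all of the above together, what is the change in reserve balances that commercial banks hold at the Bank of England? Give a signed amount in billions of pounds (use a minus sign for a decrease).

Bank of England balance sheet:
  Assets:      Securities +£5B, Loans to banks −£21B, Foreign assets −£57B
  Liabilities: Bank reserves −£142B, Government deposits +£69B
Commercial banking system:
  Assets:      Reserves at CB −£142B, Foreign assets +£57B
  Liabilities: Checkable deposits −£64B, Borrowings from CB −£21B
So the change in reserve balances that commercial banks hold at the Bank of England is -£142 billion.

-£142 billion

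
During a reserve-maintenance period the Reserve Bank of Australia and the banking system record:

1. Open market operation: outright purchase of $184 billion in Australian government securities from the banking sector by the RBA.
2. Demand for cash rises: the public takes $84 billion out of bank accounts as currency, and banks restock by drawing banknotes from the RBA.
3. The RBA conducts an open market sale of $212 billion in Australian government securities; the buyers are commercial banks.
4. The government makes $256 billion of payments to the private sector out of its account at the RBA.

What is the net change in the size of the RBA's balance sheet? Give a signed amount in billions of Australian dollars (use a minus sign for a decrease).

-$28 billion

RBA balance sheet:
  Assets:      Securities −$28B
  Liabilities: Bank reserves +$144B, Currency in circulation +$84B, Government deposits −$256B
Change in total RBA assets = -$28 billion.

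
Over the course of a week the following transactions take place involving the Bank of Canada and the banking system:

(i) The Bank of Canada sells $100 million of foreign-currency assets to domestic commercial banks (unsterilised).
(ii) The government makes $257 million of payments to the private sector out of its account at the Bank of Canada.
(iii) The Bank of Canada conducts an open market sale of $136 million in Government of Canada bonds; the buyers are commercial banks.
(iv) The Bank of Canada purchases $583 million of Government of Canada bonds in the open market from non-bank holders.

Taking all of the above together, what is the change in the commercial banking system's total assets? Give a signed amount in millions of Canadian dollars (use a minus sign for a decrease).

FX sale $100 million: just an asset swap on bank balance sheets → 0.
Government spending $257 million: bank balance sheets expand → +$257M.
OMO sale (to banks) $136 million: just an asset swap on bank balance sheets → 0.
Asset purchase (from non-banks) $583 million: bank balance sheets expand → +$583M.
Net: 0 + 257 + 0 + 583 = +$840 million.

+$840 million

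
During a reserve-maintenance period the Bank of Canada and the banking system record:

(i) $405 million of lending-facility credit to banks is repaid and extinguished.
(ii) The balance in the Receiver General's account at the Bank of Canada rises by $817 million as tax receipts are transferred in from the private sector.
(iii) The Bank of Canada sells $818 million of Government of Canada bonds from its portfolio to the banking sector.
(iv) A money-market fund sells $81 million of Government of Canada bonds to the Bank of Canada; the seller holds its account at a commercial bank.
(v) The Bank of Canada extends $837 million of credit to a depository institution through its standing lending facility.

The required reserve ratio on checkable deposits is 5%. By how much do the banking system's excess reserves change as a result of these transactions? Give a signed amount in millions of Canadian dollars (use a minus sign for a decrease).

-$1085.2 million

Discount-window repayment $405 million: reserves −$405M, deposits 0.
Government account inflow $817 million: reserves −$817M, deposits −$817M.
OMO sale (to banks) $818 million: reserves −$818M, deposits 0.
Asset purchase (from non-banks) $81 million: reserves +$81M, deposits +$81M.
Discount-window loan $837 million: reserves +$837M, deposits 0.
Totals: Δreserves = −$1122M, Δdeposits = −$736M.
Δrequired reserves = 5% × −$736M = −$36.8M.
Δexcess reserves = Δreserves − Δrequired = −$1122M − (−$36.8M) = -$1085.2 million.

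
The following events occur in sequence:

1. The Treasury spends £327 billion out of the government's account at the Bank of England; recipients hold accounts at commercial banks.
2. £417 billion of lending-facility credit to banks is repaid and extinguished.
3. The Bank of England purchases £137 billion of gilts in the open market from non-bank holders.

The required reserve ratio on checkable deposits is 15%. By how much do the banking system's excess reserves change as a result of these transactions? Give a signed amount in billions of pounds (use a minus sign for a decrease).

-£22.6 billion

Government spending £327 billion: reserves +£327B, deposits +£327B.
Discount-window repayment £417 billion: reserves −£417B, deposits 0.
Asset purchase (from non-banks) £137 billion: reserves +£137B, deposits +£137B.
Totals: Δreserves = +£47B, Δdeposits = +£464B.
Δrequired reserves = 15% × +£464B = +£69.6B.
Δexcess reserves = Δreserves − Δrequired = +£47B − (+£69.6B) = -£22.6 billion.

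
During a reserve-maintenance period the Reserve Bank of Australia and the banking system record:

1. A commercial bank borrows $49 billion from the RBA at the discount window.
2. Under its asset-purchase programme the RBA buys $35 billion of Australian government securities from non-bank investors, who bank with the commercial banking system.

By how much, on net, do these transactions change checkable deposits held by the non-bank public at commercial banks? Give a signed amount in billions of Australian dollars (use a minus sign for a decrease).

Discount-window loan $49 billion: the counterparty is a bank, so public deposits are unchanged → 0.
Asset purchase (from non-banks) $35 billion: non-bank counterparties' bank balances rise → +$35B.
Net: 0 + 35 = +$35 billion.

+$35 billion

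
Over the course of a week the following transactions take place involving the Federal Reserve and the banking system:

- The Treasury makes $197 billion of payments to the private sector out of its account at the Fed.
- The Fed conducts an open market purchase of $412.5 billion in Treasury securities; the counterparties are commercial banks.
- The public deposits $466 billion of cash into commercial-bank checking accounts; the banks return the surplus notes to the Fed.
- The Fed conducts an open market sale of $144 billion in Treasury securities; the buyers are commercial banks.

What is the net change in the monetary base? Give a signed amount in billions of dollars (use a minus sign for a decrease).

+$465.5 billion

Government spending $197 billion: a non-base liability converts back to reserves → +$197B.
OMO purchase (from banks) $412.5 billion: Fed balance sheet expands → +$412.5B.
Currency deposit $466 billion: just a shift between currency and reserves — both are base money → 0.
OMO sale (to banks) $144 billion: Fed balance sheet contracts → −$144B.
Net: 197 + 412.5 + 0 − 144 = +$465.5 billion.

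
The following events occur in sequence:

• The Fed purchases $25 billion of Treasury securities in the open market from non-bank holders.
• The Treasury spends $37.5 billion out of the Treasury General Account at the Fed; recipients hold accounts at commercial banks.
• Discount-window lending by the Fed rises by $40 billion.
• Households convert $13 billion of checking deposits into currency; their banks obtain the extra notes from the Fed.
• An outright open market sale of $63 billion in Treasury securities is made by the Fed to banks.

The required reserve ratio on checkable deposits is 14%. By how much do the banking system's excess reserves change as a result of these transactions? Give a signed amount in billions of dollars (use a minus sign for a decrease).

+$19.57 billion

Asset purchase (from non-banks) $25 billion: reserves +$25B, deposits +$25B.
Government spending $37.5 billion: reserves +$37.5B, deposits +$37.5B.
Discount-window loan $40 billion: reserves +$40B, deposits 0.
Currency withdrawal $13 billion: reserves −$13B, deposits −$13B.
OMO sale (to banks) $63 billion: reserves −$63B, deposits 0.
Totals: Δreserves = +$26.5B, Δdeposits = +$49.5B.
Δrequired reserves = 14% × +$49.5B = +$6.93B.
Δexcess reserves = Δreserves − Δrequired = +$26.5B − (+$6.93B) = +$19.57 billion.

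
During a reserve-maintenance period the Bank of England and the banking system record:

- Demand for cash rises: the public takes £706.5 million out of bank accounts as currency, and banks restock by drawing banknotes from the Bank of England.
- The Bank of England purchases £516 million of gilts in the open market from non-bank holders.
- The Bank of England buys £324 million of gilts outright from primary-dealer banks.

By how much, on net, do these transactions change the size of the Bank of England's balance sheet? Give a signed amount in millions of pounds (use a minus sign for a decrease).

Bank of England balance sheet:
  Assets:      Securities +£840M
  Liabilities: Bank reserves +£133.5M, Currency in circulation +£706.5M
Commercial banking system:
  Assets:      Reserves at CB +£133.5M, Securities −£324M
  Liabilities: Checkable deposits −£190.5M
Change in total Bank of England assets = +£840 million.

+£840 million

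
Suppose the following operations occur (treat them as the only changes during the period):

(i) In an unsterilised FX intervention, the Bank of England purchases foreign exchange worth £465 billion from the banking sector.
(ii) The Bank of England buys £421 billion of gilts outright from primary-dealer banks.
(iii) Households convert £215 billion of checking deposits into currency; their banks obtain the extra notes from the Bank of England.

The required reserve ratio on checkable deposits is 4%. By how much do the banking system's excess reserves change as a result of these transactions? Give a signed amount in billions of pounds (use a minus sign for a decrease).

FX purchase £465 billion: reserves +£465B, deposits 0.
OMO purchase (from banks) £421 billion: reserves +£421B, deposits 0.
Currency withdrawal £215 billion: reserves −£215B, deposits −£215B.
Totals: Δreserves = +£671B, Δdeposits = −£215B.
Δrequired reserves = 4% × −£215B = −£8.6B.
Δexcess reserves = Δreserves − Δrequired = +£671B − (−£8.6B) = +£679.6 billion.

+£679.6 billion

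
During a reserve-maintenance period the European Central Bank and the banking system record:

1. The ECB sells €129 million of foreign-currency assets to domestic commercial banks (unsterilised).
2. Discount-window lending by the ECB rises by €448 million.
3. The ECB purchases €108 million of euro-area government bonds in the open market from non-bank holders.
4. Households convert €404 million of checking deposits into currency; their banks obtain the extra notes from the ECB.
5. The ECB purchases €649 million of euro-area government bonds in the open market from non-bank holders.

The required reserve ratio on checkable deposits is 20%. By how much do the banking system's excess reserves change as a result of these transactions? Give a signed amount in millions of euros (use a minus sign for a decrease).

FX sale €129 million: reserves −€129M, deposits 0.
Discount-window loan €448 million: reserves +€448M, deposits 0.
Asset purchase (from non-banks) €108 million: reserves +€108M, deposits +€108M.
Currency withdrawal €404 million: reserves −€404M, deposits −€404M.
Asset purchase (from non-banks) €649 million: reserves +€649M, deposits +€649M.
Totals: Δreserves = +€672M, Δdeposits = +€353M.
Δrequired reserves = 20% × +€353M = +€70.6M.
Δexcess reserves = Δreserves − Δrequired = +€672M − (+€70.6M) = +€601.4 million.

+€601.4 million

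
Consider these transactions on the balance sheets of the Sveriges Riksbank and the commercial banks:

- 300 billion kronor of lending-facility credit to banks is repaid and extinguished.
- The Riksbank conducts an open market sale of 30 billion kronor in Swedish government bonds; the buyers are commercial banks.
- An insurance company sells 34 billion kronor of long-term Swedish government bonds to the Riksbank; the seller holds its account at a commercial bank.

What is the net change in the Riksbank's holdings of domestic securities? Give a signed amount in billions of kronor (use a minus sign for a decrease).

+4 billion

Discount-window repayment 300 billion kronor: the Riksbank's securities portfolio is untouched → 0.
OMO sale (to banks) 30 billion kronor: securities removed from the Riksbank's portfolio → −30B.
Asset purchase (from non-banks) 34 billion kronor: securities added to the Riksbank's portfolio → +34B.
Net: 0 − 30 + 34 = +4 billion.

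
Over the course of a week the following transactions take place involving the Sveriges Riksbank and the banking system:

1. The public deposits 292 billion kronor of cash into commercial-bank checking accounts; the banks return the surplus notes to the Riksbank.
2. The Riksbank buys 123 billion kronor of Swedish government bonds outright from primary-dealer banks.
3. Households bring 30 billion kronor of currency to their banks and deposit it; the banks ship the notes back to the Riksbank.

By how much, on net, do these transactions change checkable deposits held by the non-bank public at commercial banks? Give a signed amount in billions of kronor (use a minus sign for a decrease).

+322 billion

Currency deposit 292 billion kronor: non-bank counterparties' bank balances rise → +292B.
OMO purchase (from banks) 123 billion kronor: the counterparty is a bank, so public deposits are unchanged → 0.
Currency deposit 30 billion kronor: non-bank counterparties' bank balances rise → +30B.
Net: 292 + 0 + 30 = +322 billion.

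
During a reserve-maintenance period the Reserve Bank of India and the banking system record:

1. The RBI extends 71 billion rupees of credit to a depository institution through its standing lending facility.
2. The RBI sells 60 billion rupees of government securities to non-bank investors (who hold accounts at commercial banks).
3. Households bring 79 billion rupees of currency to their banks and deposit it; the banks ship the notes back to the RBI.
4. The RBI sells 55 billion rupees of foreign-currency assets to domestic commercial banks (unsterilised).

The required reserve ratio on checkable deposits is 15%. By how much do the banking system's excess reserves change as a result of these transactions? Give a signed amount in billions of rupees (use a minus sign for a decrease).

Discount-window loan 71 billion rupees: reserves +71B, deposits 0.
Asset sale (to non-banks) 60 billion rupees: reserves −60B, deposits −60B.
Currency deposit 79 billion rupees: reserves +79B, deposits +79B.
FX sale 55 billion rupees: reserves −55B, deposits 0.
Totals: Δreserves = +35B, Δdeposits = +19B.
Δrequired reserves = 15% × +19B = +2.85B.
Δexcess reserves = Δreserves − Δrequired = +35B − (+2.85B) = +32.15 billion.

+32.15 billion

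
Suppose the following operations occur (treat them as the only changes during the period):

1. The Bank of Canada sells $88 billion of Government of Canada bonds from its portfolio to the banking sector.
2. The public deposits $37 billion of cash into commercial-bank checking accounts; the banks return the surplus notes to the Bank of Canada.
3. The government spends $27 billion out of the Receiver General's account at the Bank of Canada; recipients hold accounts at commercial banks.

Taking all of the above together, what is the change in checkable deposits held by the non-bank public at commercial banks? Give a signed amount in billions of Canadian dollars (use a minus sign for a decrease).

+$64 billion

OMO sale (to banks) $88 billion: the counterparty is a bank, so public deposits are unchanged → 0.
Currency deposit $37 billion: non-bank counterparties' bank balances rise → +$37B.
Government spending $27 billion: non-bank counterparties' bank balances rise → +$27B.
Net: 0 + 37 + 27 = +$64 billion.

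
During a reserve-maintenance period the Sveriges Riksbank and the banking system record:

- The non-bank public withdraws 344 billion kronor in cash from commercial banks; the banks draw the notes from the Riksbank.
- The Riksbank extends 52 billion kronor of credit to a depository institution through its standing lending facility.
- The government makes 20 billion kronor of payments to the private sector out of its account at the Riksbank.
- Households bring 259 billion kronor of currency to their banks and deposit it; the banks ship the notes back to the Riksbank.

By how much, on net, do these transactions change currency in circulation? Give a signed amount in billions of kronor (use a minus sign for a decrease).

Currency withdrawal 344 billion kronor: notes leave the central bank → +344B.
Discount-window loan 52 billion kronor: no currency enters or leaves circulation → 0.
Government spending 20 billion kronor: no currency enters or leaves circulation → 0.
Currency deposit 259 billion kronor: notes return to the central bank → −259B.
Net: 344 + 0 + 0 − 259 = +85 billion.

+85 billion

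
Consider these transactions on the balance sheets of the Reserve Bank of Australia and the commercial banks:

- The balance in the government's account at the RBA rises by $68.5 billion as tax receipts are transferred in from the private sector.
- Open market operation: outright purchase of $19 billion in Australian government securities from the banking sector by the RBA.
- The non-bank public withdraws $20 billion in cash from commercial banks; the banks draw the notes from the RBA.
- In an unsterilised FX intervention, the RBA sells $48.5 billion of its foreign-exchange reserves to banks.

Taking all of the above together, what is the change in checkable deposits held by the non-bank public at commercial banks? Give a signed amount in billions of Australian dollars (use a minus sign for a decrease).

RBA balance sheet:
  Assets:      Securities +$19B, Foreign assets −$48.5B
  Liabilities: Bank reserves −$118B, Currency in circulation +$20B, Government deposits +$68.5B
Commercial banking system:
  Assets:      Reserves at CB −$118B, Securities −$19B, Foreign assets +$48.5B
  Liabilities: Checkable deposits −$88.5B
So the change in checkable deposits held by the non-bank public at commercial banks is -$88.5 billion.

-$88.5 billion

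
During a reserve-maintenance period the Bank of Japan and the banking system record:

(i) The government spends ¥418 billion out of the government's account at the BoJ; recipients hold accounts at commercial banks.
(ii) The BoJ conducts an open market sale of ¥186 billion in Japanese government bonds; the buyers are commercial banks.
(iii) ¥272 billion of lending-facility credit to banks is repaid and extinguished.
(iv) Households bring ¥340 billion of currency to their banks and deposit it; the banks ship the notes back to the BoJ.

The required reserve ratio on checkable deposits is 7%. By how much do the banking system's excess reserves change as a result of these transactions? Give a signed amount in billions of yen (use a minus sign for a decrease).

+¥246.94 billion

Government spending ¥418 billion: reserves +¥418B, deposits +¥418B.
OMO sale (to banks) ¥186 billion: reserves −¥186B, deposits 0.
Discount-window repayment ¥272 billion: reserves −¥272B, deposits 0.
Currency deposit ¥340 billion: reserves +¥340B, deposits +¥340B.
Totals: Δreserves = +¥300B, Δdeposits = +¥758B.
Δrequired reserves = 7% × +¥758B = +¥53.06B.
Δexcess reserves = Δreserves − Δrequired = +¥300B − (+¥53.06B) = +¥246.94 billion.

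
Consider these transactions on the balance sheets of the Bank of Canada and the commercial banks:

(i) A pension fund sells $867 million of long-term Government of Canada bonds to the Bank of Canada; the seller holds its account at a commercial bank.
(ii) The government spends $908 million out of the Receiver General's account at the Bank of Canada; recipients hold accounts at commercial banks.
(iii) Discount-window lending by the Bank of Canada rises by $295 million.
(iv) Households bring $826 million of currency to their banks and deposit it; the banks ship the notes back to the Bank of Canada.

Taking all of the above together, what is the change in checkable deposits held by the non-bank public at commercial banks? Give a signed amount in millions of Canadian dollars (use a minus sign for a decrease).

Asset purchase (from non-banks) $867 million: non-bank counterparties' bank balances rise → +$867M.
Government spending $908 million: non-bank counterparties' bank balances rise → +$908M.
Discount-window loan $295 million: the counterparty is a bank, so public deposits are unchanged → 0.
Currency deposit $826 million: non-bank counterparties' bank balances rise → +$826M.
Net: 867 + 908 + 0 + 826 = +$2601 million.

+$2601 million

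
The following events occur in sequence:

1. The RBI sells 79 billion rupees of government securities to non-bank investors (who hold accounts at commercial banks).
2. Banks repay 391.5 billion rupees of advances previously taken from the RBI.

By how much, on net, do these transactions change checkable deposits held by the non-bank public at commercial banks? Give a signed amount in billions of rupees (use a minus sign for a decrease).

Asset sale (to non-banks) 79 billion rupees: non-bank counterparties' bank balances fall → −79B.
Discount-window repayment 391.5 billion rupees: the counterparty is a bank, so public deposits are unchanged → 0.
Net: −79 + 0 = -79 billion.

-79 billion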